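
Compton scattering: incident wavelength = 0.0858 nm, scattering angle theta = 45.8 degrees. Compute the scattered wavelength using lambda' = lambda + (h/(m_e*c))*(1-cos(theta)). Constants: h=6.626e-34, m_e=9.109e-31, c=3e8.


Compton wavelength: h/(m_e*c) = 2.4247e-12 m
d_lambda = 2.4247e-12 * (1 - cos(45.8 deg))
= 2.4247e-12 * 0.302835
= 7.3429e-13 m = 0.000734 nm
lambda' = 0.0858 + 0.000734
= 0.086534 nm

0.086534


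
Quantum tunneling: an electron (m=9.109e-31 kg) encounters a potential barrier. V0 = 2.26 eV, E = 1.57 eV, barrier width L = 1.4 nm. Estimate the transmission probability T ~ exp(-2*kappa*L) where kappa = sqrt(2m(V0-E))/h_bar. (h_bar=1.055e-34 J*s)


V0 - E = 0.69 eV = 1.1054e-19 J
kappa = sqrt(2 * m * (V0-E)) / h_bar
= sqrt(2 * 9.109e-31 * 1.1054e-19) / 1.055e-34
= 4.2536e+09 /m
2*kappa*L = 2 * 4.2536e+09 * 1.4e-9
= 11.91
T = exp(-11.91) = 6.722846e-06

6.722846e-06


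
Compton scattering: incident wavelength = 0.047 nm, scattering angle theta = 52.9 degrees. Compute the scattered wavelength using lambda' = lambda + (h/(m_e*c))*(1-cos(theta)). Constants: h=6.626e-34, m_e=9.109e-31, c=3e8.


Compton wavelength: h/(m_e*c) = 2.4247e-12 m
d_lambda = 2.4247e-12 * (1 - cos(52.9 deg))
= 2.4247e-12 * 0.396792
= 9.6210e-13 m = 0.000962 nm
lambda' = 0.047 + 0.000962
= 0.047962 nm

0.047962


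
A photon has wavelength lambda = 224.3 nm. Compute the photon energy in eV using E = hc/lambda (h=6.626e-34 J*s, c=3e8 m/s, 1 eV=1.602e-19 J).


E = hc / lambda
= (6.626e-34)(3e8) / (224.3e-9)
= 1.9878e-25 / 2.2430e-07
= 8.8622e-19 J
Converting to eV: 8.8622e-19 / 1.602e-19
= 5.532 eV

5.532


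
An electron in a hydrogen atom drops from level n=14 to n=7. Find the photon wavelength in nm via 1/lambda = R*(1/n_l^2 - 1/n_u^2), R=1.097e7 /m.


1/lambda = R * (1/n_l^2 - 1/n_u^2)
= 1.097e7 * (1/7^2 - 1/14^2)
= 1.097e7 * (0.020408 - 0.005102)
= 1.097e7 * 0.015306
= 1.6791e+05 /m
lambda = 1 / 1.6791e+05 = 5955.6366 nm

5955.6366


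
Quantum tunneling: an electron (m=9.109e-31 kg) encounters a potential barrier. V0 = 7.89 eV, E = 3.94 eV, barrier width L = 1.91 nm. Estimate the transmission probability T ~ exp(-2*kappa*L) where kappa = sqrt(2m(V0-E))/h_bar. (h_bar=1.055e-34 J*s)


V0 - E = 3.95 eV = 6.3279e-19 J
kappa = sqrt(2 * m * (V0-E)) / h_bar
= sqrt(2 * 9.109e-31 * 6.3279e-19) / 1.055e-34
= 1.0177e+10 /m
2*kappa*L = 2 * 1.0177e+10 * 1.91e-9
= 38.8768
T = exp(-38.8768) = 1.306168e-17

1.306168e-17


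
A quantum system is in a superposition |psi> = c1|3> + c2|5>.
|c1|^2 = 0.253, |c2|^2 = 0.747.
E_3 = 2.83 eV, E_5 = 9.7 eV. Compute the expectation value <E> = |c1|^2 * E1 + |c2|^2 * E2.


<E> = |c1|^2 * E1 + |c2|^2 * E2
= 0.253 * 2.83 + 0.747 * 9.7
= 0.716 + 7.2459
= 7.9619 eV

7.9619


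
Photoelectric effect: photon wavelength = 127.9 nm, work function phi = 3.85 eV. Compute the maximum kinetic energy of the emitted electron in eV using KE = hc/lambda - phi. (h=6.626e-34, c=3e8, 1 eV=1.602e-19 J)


E_photon = hc / lambda
= (6.626e-34)(3e8) / (127.9e-9)
= 1.5542e-18 J
= 9.7015 eV
KE = E_photon - phi
= 9.7015 - 3.85
= 5.8515 eV

5.8515


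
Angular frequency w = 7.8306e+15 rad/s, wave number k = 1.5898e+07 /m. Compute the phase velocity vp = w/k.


vp = w / k
= 7.8306e+15 / 1.5898e+07
= 4.9255e+08 m/s

4.9255e+08


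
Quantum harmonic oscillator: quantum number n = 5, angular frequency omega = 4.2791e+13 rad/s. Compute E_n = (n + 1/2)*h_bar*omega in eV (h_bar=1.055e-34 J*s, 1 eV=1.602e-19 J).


E = (n + 1/2) * h_bar * omega
= (5 + 0.5) * 1.055e-34 * 4.2791e+13
= 5.5 * 4.5145e-21
= 2.4829e-20 J
= 0.155 eV

0.155


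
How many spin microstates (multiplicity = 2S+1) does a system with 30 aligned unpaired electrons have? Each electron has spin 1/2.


Total spin S = N * (1/2) = 30 * 0.5 = 15.0
Spin multiplicity = 2S + 1
= 2 * 15.0 + 1
= 31

31


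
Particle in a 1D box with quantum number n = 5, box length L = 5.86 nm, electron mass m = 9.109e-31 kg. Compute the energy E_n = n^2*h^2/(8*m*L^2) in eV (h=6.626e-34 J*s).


E = n^2 * h^2 / (8 * m * L^2)
= 5^2 * (6.626e-34)^2 / (8 * 9.109e-31 * (5.86e-9)^2)
= 25 * 4.3904e-67 / (8 * 9.109e-31 * 3.4340e-17)
= 4.3862e-20 J
= 0.2738 eV

0.2738


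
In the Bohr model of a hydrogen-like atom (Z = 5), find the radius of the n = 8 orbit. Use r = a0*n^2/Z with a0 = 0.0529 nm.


r = a0 * n^2 / Z
= 0.0529 * 8^2 / 5
= 0.0529 * 64 / 5
= 0.6771 nm

0.6771


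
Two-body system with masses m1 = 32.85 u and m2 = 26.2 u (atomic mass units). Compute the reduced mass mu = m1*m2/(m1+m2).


mu = m1 * m2 / (m1 + m2)
= 32.85 * 26.2 / (32.85 + 26.2)
= 860.67 / 59.05
= 14.5753 u

14.5753


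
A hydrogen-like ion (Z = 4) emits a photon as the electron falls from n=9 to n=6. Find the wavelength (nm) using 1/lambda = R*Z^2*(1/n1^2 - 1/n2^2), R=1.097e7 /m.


1/lambda = R * Z^2 * (1/n1^2 - 1/n2^2)
= 1.097e7 * 4^2 * (1/6^2 - 1/9^2)
= 1.097e7 * 16 * (0.027778 - 0.012346)
= 2.7086e+06 /m
lambda = 1 / 2.7086e+06
= 369.1887 nm

369.1887


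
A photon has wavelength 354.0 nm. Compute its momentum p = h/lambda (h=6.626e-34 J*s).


p = h / lambda
= 6.626e-34 / (354.0e-9)
= 6.626e-34 / 3.5400e-07
= 1.8718e-27 kg*m/s

1.8718e-27


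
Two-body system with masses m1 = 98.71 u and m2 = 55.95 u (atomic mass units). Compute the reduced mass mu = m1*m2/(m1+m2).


mu = m1 * m2 / (m1 + m2)
= 98.71 * 55.95 / (98.71 + 55.95)
= 5522.8245 / 154.66
= 35.7095 u

35.7095


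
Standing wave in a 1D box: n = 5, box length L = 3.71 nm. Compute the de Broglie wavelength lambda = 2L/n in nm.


lambda = 2L / n
= 2 * 3.71 / 5
= 7.42 / 5
= 1.484 nm

1.484


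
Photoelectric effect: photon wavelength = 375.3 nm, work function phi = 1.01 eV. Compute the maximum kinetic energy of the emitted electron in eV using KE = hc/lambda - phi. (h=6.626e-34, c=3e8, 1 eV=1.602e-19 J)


E_photon = hc / lambda
= (6.626e-34)(3e8) / (375.3e-9)
= 5.2966e-19 J
= 3.3062 eV
KE = E_photon - phi
= 3.3062 - 1.01
= 2.2962 eV

2.2962


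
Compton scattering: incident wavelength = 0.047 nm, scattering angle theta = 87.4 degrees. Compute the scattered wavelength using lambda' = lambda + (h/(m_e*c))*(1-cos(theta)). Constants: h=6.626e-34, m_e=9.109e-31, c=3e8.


Compton wavelength: h/(m_e*c) = 2.4247e-12 m
d_lambda = 2.4247e-12 * (1 - cos(87.4 deg))
= 2.4247e-12 * 0.954637
= 2.3147e-12 m = 0.002315 nm
lambda' = 0.047 + 0.002315
= 0.049315 nm

0.049315


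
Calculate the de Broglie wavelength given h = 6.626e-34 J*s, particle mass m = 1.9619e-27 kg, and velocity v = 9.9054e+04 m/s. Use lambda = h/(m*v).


lambda = h / (m * v)
= 6.626e-34 / (1.9619e-27 * 9.9054e+04)
= 6.626e-34 / 1.9433e-22
= 3.4096e-12 m

3.4096e-12


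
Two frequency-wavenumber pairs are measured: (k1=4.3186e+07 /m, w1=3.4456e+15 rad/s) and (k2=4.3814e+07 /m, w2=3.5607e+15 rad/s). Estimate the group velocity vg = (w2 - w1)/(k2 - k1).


vg = (w2 - w1) / (k2 - k1)
= (3.5607e+15 - 3.4456e+15) / (4.3814e+07 - 4.3186e+07)
= 1.1510e+14 / 6.2800e+05
= 1.8328e+08 m/s

1.8328e+08


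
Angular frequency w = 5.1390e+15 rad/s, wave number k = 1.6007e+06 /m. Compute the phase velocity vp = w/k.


vp = w / k
= 5.1390e+15 / 1.6007e+06
= 3.2105e+09 m/s

3.2105e+09


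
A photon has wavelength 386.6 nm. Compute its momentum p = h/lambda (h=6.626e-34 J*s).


p = h / lambda
= 6.626e-34 / (386.6e-9)
= 6.626e-34 / 3.8660e-07
= 1.7139e-27 kg*m/s

1.7139e-27


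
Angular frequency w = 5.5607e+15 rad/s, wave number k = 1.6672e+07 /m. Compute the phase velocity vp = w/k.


vp = w / k
= 5.5607e+15 / 1.6672e+07
= 3.3354e+08 m/s

3.3354e+08


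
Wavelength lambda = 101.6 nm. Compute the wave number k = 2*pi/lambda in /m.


k = 2 * pi / lambda
= 6.2832 / (101.6e-9)
= 6.2832 / 1.0160e-07
= 6.1842e+07 /m

6.1842e+07


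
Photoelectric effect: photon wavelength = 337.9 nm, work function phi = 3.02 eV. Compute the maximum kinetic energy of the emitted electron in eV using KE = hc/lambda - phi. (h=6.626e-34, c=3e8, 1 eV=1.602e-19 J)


E_photon = hc / lambda
= (6.626e-34)(3e8) / (337.9e-9)
= 5.8828e-19 J
= 3.6722 eV
KE = E_photon - phi
= 3.6722 - 3.02
= 0.6522 eV

0.6522


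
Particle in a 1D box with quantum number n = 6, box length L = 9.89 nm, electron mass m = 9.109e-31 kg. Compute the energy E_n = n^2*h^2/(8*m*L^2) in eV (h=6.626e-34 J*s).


E = n^2 * h^2 / (8 * m * L^2)
= 6^2 * (6.626e-34)^2 / (8 * 9.109e-31 * (9.89e-9)^2)
= 36 * 4.3904e-67 / (8 * 9.109e-31 * 9.7812e-17)
= 2.2174e-20 J
= 0.1384 eV

0.1384


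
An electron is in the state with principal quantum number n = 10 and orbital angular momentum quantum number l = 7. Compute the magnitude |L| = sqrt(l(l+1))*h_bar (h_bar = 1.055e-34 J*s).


L = sqrt(l*(l+1)) * h_bar
= sqrt(7 * 8) * 1.055e-34
= sqrt(56) * 1.055e-34
= 7.4833 * 1.055e-34
= 7.8949e-34 J*s

7.8949e-34


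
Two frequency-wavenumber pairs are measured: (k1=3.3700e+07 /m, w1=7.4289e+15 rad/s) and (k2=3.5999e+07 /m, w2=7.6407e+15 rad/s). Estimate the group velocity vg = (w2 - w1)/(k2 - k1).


vg = (w2 - w1) / (k2 - k1)
= (7.6407e+15 - 7.4289e+15) / (3.5999e+07 - 3.3700e+07)
= 2.1180e+14 / 2.2990e+06
= 9.2127e+07 m/s

9.2127e+07


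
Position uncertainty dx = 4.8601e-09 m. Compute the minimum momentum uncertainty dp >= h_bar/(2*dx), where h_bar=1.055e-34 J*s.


dp = h_bar / (2 * dx)
= 1.055e-34 / (2 * 4.8601e-09)
= 1.055e-34 / 9.7202e-09
= 1.0854e-26 kg*m/s

1.0854e-26


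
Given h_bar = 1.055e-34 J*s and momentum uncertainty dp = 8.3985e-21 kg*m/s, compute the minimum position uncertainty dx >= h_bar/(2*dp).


dx = h_bar / (2 * dp)
= 1.055e-34 / (2 * 8.3985e-21)
= 1.055e-34 / 1.6797e-20
= 6.2809e-15 m

6.2809e-15


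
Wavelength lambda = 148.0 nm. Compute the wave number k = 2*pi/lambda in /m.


k = 2 * pi / lambda
= 6.2832 / (148.0e-9)
= 6.2832 / 1.4800e-07
= 4.2454e+07 /m

4.2454e+07


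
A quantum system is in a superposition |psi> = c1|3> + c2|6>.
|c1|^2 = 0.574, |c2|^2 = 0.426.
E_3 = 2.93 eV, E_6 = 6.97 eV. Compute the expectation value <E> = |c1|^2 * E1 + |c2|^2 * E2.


<E> = |c1|^2 * E1 + |c2|^2 * E2
= 0.574 * 2.93 + 0.426 * 6.97
= 1.6818 + 2.9692
= 4.651 eV

4.651


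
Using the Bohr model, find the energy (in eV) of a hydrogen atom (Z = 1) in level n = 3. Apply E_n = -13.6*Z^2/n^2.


E_n = -13.6 * Z^2 / n^2
= -13.6 * 1^2 / 3^2
= -13.6 * 1 / 9
= -1.5111 eV

-1.5111


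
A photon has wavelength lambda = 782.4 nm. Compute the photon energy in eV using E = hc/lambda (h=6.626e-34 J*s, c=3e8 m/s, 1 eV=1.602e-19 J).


E = hc / lambda
= (6.626e-34)(3e8) / (782.4e-9)
= 1.9878e-25 / 7.8240e-07
= 2.5406e-19 J
Converting to eV: 2.5406e-19 / 1.602e-19
= 1.5859 eV

1.5859


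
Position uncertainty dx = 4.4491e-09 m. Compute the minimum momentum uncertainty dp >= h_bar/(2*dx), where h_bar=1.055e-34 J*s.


dp = h_bar / (2 * dx)
= 1.055e-34 / (2 * 4.4491e-09)
= 1.055e-34 / 8.8982e-09
= 1.1856e-26 kg*m/s

1.1856e-26


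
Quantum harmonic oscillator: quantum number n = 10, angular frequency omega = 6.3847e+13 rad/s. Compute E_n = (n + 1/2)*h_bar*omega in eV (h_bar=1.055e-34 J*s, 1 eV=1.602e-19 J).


E = (n + 1/2) * h_bar * omega
= (10 + 0.5) * 1.055e-34 * 6.3847e+13
= 10.5 * 6.7359e-21
= 7.0727e-20 J
= 0.4415 eV

0.4415


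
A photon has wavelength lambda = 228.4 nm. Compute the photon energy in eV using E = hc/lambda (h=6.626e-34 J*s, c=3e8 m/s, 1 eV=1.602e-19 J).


E = hc / lambda
= (6.626e-34)(3e8) / (228.4e-9)
= 1.9878e-25 / 2.2840e-07
= 8.7032e-19 J
Converting to eV: 8.7032e-19 / 1.602e-19
= 5.4327 eV

5.4327


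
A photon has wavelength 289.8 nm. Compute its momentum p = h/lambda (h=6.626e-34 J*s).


p = h / lambda
= 6.626e-34 / (289.8e-9)
= 6.626e-34 / 2.8980e-07
= 2.2864e-27 kg*m/s

2.2864e-27


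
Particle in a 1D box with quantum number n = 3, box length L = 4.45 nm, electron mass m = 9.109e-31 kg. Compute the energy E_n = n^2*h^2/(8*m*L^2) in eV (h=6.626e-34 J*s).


E = n^2 * h^2 / (8 * m * L^2)
= 3^2 * (6.626e-34)^2 / (8 * 9.109e-31 * (4.45e-9)^2)
= 9 * 4.3904e-67 / (8 * 9.109e-31 * 1.9803e-17)
= 2.7382e-20 J
= 0.1709 eV

0.1709


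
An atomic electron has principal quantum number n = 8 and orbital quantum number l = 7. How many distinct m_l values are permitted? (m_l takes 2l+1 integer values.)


m_l ranges from -l to +l in integer steps
So m_l goes from -7 to +7
Count = 2l + 1 = 2*7 + 1
= 15

15


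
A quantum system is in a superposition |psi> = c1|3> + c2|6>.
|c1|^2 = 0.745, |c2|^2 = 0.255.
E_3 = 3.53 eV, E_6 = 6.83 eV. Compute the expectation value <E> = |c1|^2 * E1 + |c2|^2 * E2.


<E> = |c1|^2 * E1 + |c2|^2 * E2
= 0.745 * 3.53 + 0.255 * 6.83
= 2.6298 + 1.7417
= 4.3715 eV

4.3715


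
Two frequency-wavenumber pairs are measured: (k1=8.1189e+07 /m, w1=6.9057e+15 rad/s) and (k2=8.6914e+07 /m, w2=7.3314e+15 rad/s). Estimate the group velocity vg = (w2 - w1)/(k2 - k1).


vg = (w2 - w1) / (k2 - k1)
= (7.3314e+15 - 6.9057e+15) / (8.6914e+07 - 8.1189e+07)
= 4.2570e+14 / 5.7250e+06
= 7.4358e+07 m/s

7.4358e+07


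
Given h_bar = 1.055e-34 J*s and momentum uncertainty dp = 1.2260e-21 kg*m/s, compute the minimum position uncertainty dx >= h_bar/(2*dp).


dx = h_bar / (2 * dp)
= 1.055e-34 / (2 * 1.2260e-21)
= 1.055e-34 / 2.4520e-21
= 4.3026e-14 m

4.3026e-14


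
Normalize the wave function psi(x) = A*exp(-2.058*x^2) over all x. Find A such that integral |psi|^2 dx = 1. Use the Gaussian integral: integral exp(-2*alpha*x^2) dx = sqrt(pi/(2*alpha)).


integral |psi|^2 dx = A^2 * sqrt(pi/(2*alpha)) = 1
A^2 = sqrt(2*alpha/pi)
= sqrt(2 * 2.058 / pi)
= 1.144624
A = sqrt(1.144624)
= 1.0699

1.0699


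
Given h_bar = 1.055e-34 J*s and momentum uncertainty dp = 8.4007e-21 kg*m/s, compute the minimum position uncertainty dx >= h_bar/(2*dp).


dx = h_bar / (2 * dp)
= 1.055e-34 / (2 * 8.4007e-21)
= 1.055e-34 / 1.6801e-20
= 6.2792e-15 m

6.2792e-15


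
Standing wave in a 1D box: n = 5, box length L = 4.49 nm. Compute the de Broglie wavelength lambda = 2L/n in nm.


lambda = 2L / n
= 2 * 4.49 / 5
= 8.98 / 5
= 1.796 nm

1.796


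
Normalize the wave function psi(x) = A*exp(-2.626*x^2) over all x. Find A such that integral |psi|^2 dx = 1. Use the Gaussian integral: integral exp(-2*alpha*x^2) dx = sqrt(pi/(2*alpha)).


integral |psi|^2 dx = A^2 * sqrt(pi/(2*alpha)) = 1
A^2 = sqrt(2*alpha/pi)
= sqrt(2 * 2.626 / pi)
= 1.292967
A = sqrt(1.292967)
= 1.1371

1.1371


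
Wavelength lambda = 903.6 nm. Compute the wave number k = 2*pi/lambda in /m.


k = 2 * pi / lambda
= 6.2832 / (903.6e-9)
= 6.2832 / 9.0360e-07
= 6.9535e+06 /m

6.9535e+06


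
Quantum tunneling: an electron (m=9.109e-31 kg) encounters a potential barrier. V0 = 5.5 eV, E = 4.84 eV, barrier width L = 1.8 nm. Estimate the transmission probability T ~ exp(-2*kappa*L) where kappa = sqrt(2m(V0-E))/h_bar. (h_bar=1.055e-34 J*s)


V0 - E = 0.66 eV = 1.0573e-19 J
kappa = sqrt(2 * m * (V0-E)) / h_bar
= sqrt(2 * 9.109e-31 * 1.0573e-19) / 1.055e-34
= 4.1601e+09 /m
2*kappa*L = 2 * 4.1601e+09 * 1.8e-9
= 14.9763
T = exp(-14.9763) = 3.132487e-07

3.132487e-07


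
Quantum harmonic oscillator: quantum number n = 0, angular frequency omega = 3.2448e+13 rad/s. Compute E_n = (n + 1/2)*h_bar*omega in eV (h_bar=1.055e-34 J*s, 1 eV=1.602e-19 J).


E = (n + 1/2) * h_bar * omega
= (0 + 0.5) * 1.055e-34 * 3.2448e+13
= 0.5 * 3.4233e-21
= 1.7116e-21 J
= 0.0107 eV

0.0107


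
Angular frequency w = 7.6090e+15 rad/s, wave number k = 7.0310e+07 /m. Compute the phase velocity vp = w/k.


vp = w / k
= 7.6090e+15 / 7.0310e+07
= 1.0822e+08 m/s

1.0822e+08


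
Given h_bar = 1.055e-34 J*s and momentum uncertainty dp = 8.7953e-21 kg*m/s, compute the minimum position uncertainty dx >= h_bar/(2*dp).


dx = h_bar / (2 * dp)
= 1.055e-34 / (2 * 8.7953e-21)
= 1.055e-34 / 1.7591e-20
= 5.9975e-15 m

5.9975e-15


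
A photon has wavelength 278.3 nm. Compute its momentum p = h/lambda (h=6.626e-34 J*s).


p = h / lambda
= 6.626e-34 / (278.3e-9)
= 6.626e-34 / 2.7830e-07
= 2.3809e-27 kg*m/s

2.3809e-27


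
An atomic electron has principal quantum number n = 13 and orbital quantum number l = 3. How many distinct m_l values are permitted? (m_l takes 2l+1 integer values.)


m_l ranges from -l to +l in integer steps
So m_l goes from -3 to +3
Count = 2l + 1 = 2*3 + 1
= 7

7


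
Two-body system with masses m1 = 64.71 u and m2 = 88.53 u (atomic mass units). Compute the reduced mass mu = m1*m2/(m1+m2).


mu = m1 * m2 / (m1 + m2)
= 64.71 * 88.53 / (64.71 + 88.53)
= 5728.7763 / 153.24
= 37.3843 u

37.3843


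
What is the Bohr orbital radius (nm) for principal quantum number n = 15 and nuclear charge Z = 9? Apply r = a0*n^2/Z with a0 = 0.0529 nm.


r = a0 * n^2 / Z
= 0.0529 * 15^2 / 9
= 0.0529 * 225 / 9
= 1.3225 nm

1.3225


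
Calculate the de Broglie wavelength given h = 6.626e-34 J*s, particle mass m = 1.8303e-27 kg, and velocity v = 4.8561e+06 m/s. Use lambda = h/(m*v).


lambda = h / (m * v)
= 6.626e-34 / (1.8303e-27 * 4.8561e+06)
= 6.626e-34 / 8.8881e-21
= 7.4549e-14 m

7.4549e-14


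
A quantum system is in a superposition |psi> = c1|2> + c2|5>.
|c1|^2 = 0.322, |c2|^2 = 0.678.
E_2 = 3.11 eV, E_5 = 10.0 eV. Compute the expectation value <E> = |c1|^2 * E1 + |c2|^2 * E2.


<E> = |c1|^2 * E1 + |c2|^2 * E2
= 0.322 * 3.11 + 0.678 * 10.0
= 1.0014 + 6.78
= 7.7814 eV

7.7814


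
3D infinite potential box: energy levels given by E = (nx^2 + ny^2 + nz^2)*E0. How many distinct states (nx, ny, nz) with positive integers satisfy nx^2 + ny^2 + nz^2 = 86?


Enumerate all (nx, ny, nz) with nx^2 + ny^2 + nz^2 = 86:
(1,2,9)
(1,6,7)
(1,7,6)
(1,9,2)
(2,1,9)
(2,9,1)
(5,5,6)
(5,6,5)
(6,1,7)
(6,5,5)
(6,7,1)
(7,1,6)
(7,6,1)
(9,1,2)
(9,2,1)
Total degeneracy = 15

15


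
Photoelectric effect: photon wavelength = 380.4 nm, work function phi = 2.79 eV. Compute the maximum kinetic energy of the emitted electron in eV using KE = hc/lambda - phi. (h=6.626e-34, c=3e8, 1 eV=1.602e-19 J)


E_photon = hc / lambda
= (6.626e-34)(3e8) / (380.4e-9)
= 5.2256e-19 J
= 3.2619 eV
KE = E_photon - phi
= 3.2619 - 2.79
= 0.4719 eV

0.4719


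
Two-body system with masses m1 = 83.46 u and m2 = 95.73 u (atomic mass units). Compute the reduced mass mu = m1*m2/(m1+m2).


mu = m1 * m2 / (m1 + m2)
= 83.46 * 95.73 / (83.46 + 95.73)
= 7989.6258 / 179.19
= 44.5875 u

44.5875


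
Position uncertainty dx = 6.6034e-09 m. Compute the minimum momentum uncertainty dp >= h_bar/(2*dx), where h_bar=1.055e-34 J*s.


dp = h_bar / (2 * dx)
= 1.055e-34 / (2 * 6.6034e-09)
= 1.055e-34 / 1.3207e-08
= 7.9883e-27 kg*m/s

7.9883e-27


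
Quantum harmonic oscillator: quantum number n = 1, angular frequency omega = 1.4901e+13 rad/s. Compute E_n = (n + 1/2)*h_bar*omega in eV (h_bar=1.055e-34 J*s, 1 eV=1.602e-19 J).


E = (n + 1/2) * h_bar * omega
= (1 + 0.5) * 1.055e-34 * 1.4901e+13
= 1.5 * 1.5721e-21
= 2.3581e-21 J
= 0.0147 eV

0.0147


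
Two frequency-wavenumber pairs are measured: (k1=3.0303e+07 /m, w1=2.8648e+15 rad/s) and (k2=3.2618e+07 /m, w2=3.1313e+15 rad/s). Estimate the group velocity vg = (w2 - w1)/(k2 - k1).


vg = (w2 - w1) / (k2 - k1)
= (3.1313e+15 - 2.8648e+15) / (3.2618e+07 - 3.0303e+07)
= 2.6650e+14 / 2.3150e+06
= 1.1512e+08 m/s

1.1512e+08


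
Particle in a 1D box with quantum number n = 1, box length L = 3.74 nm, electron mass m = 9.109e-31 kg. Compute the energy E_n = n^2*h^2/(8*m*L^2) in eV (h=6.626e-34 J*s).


E = n^2 * h^2 / (8 * m * L^2)
= 1^2 * (6.626e-34)^2 / (8 * 9.109e-31 * (3.74e-9)^2)
= 1 * 4.3904e-67 / (8 * 9.109e-31 * 1.3988e-17)
= 4.3072e-21 J
= 0.0269 eV

0.0269


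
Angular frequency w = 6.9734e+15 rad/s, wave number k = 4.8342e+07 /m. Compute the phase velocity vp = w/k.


vp = w / k
= 6.9734e+15 / 4.8342e+07
= 1.4425e+08 m/s

1.4425e+08


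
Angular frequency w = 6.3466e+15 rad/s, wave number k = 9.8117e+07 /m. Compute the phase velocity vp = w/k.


vp = w / k
= 6.3466e+15 / 9.8117e+07
= 6.4684e+07 m/s

6.4684e+07


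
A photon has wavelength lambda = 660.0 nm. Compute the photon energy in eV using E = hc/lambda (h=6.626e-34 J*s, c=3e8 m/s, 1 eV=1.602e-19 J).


E = hc / lambda
= (6.626e-34)(3e8) / (660.0e-9)
= 1.9878e-25 / 6.6000e-07
= 3.0118e-19 J
Converting to eV: 3.0118e-19 / 1.602e-19
= 1.88 eV

1.88


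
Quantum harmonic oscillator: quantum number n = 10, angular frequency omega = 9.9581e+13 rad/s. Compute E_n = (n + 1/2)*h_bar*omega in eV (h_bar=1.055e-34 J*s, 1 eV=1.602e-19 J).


E = (n + 1/2) * h_bar * omega
= (10 + 0.5) * 1.055e-34 * 9.9581e+13
= 10.5 * 1.0506e-20
= 1.1031e-19 J
= 0.6886 eV

0.6886


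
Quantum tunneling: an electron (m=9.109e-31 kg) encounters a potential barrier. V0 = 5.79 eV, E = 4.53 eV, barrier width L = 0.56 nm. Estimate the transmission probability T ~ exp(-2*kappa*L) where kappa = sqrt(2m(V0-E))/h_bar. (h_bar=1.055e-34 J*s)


V0 - E = 1.26 eV = 2.0185e-19 J
kappa = sqrt(2 * m * (V0-E)) / h_bar
= sqrt(2 * 9.109e-31 * 2.0185e-19) / 1.055e-34
= 5.7480e+09 /m
2*kappa*L = 2 * 5.7480e+09 * 0.56e-9
= 6.4377
T = exp(-6.4377) = 1.600042e-03

1.600042e-03


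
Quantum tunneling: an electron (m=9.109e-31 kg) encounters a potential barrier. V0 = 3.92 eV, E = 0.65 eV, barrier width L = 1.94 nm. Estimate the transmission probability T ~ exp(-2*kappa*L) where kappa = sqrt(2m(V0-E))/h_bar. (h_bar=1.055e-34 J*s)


V0 - E = 3.27 eV = 5.2385e-19 J
kappa = sqrt(2 * m * (V0-E)) / h_bar
= sqrt(2 * 9.109e-31 * 5.2385e-19) / 1.055e-34
= 9.2598e+09 /m
2*kappa*L = 2 * 9.2598e+09 * 1.94e-9
= 35.9281
T = exp(-35.9281) = 2.492336e-16

2.492336e-16


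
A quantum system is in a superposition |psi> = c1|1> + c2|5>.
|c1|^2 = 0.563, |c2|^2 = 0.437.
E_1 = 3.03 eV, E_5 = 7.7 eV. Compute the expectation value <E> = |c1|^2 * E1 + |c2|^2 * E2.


<E> = |c1|^2 * E1 + |c2|^2 * E2
= 0.563 * 3.03 + 0.437 * 7.7
= 1.7059 + 3.3649
= 5.0708 eV

5.0708


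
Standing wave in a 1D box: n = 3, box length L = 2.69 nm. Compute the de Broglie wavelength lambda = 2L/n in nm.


lambda = 2L / n
= 2 * 2.69 / 3
= 5.38 / 3
= 1.7933 nm

1.7933


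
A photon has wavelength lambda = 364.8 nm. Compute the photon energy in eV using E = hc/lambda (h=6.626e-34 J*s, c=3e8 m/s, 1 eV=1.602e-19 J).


E = hc / lambda
= (6.626e-34)(3e8) / (364.8e-9)
= 1.9878e-25 / 3.6480e-07
= 5.4490e-19 J
Converting to eV: 5.4490e-19 / 1.602e-19
= 3.4014 eV

3.4014


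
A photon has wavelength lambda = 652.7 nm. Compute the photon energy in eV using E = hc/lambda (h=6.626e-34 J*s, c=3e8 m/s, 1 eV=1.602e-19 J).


E = hc / lambda
= (6.626e-34)(3e8) / (652.7e-9)
= 1.9878e-25 / 6.5270e-07
= 3.0455e-19 J
Converting to eV: 3.0455e-19 / 1.602e-19
= 1.9011 eV

1.9011


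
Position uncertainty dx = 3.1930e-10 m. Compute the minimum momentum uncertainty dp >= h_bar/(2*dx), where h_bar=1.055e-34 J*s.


dp = h_bar / (2 * dx)
= 1.055e-34 / (2 * 3.1930e-10)
= 1.055e-34 / 6.3860e-10
= 1.6521e-25 kg*m/s

1.6521e-25


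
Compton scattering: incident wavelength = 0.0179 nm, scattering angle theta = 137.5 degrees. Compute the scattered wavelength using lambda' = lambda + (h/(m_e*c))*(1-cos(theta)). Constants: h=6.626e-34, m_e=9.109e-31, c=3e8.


Compton wavelength: h/(m_e*c) = 2.4247e-12 m
d_lambda = 2.4247e-12 * (1 - cos(137.5 deg))
= 2.4247e-12 * 1.737277
= 4.2124e-12 m = 0.004212 nm
lambda' = 0.0179 + 0.004212
= 0.022112 nm

0.022112


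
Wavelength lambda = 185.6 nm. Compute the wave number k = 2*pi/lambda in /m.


k = 2 * pi / lambda
= 6.2832 / (185.6e-9)
= 6.2832 / 1.8560e-07
= 3.3853e+07 /m

3.3853e+07


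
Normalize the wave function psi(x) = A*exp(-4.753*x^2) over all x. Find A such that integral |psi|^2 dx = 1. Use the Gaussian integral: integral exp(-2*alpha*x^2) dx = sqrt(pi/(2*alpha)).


integral |psi|^2 dx = A^2 * sqrt(pi/(2*alpha)) = 1
A^2 = sqrt(2*alpha/pi)
= sqrt(2 * 4.753 / pi)
= 1.739498
A = sqrt(1.739498)
= 1.3189

1.3189


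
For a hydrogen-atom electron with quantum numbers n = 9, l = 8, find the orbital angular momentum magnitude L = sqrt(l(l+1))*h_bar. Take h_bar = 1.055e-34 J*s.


L = sqrt(l*(l+1)) * h_bar
= sqrt(8 * 9) * 1.055e-34
= sqrt(72) * 1.055e-34
= 8.4853 * 1.055e-34
= 8.9520e-34 J*s

8.9520e-34


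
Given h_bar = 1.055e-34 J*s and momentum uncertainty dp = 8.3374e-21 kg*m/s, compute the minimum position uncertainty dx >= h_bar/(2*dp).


dx = h_bar / (2 * dp)
= 1.055e-34 / (2 * 8.3374e-21)
= 1.055e-34 / 1.6675e-20
= 6.3269e-15 m

6.3269e-15


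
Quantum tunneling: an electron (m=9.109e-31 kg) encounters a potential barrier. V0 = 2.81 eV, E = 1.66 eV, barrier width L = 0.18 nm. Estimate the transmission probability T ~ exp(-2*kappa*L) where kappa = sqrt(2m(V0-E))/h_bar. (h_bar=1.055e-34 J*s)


V0 - E = 1.15 eV = 1.8423e-19 J
kappa = sqrt(2 * m * (V0-E)) / h_bar
= sqrt(2 * 9.109e-31 * 1.8423e-19) / 1.055e-34
= 5.4913e+09 /m
2*kappa*L = 2 * 5.4913e+09 * 0.18e-9
= 1.9769
T = exp(-1.9769) = 1.385005e-01

1.385005e-01


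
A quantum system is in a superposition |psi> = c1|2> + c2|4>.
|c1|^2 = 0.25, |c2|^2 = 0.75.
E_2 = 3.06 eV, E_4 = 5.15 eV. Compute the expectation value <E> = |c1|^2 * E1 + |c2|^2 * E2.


<E> = |c1|^2 * E1 + |c2|^2 * E2
= 0.25 * 3.06 + 0.75 * 5.15
= 0.765 + 3.8625
= 4.6275 eV

4.6275


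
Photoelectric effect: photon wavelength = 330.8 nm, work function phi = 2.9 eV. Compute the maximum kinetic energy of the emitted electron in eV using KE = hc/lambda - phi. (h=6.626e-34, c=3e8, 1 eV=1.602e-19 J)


E_photon = hc / lambda
= (6.626e-34)(3e8) / (330.8e-9)
= 6.0091e-19 J
= 3.751 eV
KE = E_photon - phi
= 3.751 - 2.9
= 0.851 eV

0.851


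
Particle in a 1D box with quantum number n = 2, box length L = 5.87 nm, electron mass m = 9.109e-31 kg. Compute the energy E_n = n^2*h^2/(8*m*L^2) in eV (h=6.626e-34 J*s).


E = n^2 * h^2 / (8 * m * L^2)
= 2^2 * (6.626e-34)^2 / (8 * 9.109e-31 * (5.87e-9)^2)
= 4 * 4.3904e-67 / (8 * 9.109e-31 * 3.4457e-17)
= 6.9940e-21 J
= 0.0437 eV

0.0437


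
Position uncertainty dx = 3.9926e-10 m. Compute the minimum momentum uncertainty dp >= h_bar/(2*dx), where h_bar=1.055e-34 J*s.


dp = h_bar / (2 * dx)
= 1.055e-34 / (2 * 3.9926e-10)
= 1.055e-34 / 7.9852e-10
= 1.3212e-25 kg*m/s

1.3212e-25


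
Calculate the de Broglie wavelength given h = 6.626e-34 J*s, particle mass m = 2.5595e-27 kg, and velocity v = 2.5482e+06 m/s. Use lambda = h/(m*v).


lambda = h / (m * v)
= 6.626e-34 / (2.5595e-27 * 2.5482e+06)
= 6.626e-34 / 6.5221e-21
= 1.0159e-13 m

1.0159e-13


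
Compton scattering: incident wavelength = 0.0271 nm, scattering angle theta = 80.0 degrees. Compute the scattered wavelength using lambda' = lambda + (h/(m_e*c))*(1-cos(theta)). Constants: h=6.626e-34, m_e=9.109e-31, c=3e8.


Compton wavelength: h/(m_e*c) = 2.4247e-12 m
d_lambda = 2.4247e-12 * (1 - cos(80.0 deg))
= 2.4247e-12 * 0.826352
= 2.0037e-12 m = 0.002004 nm
lambda' = 0.0271 + 0.002004
= 0.029104 nm

0.029104


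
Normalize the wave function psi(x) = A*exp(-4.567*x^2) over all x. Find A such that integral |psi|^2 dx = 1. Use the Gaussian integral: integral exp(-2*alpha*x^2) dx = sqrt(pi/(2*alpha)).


integral |psi|^2 dx = A^2 * sqrt(pi/(2*alpha)) = 1
A^2 = sqrt(2*alpha/pi)
= sqrt(2 * 4.567 / pi)
= 1.705122
A = sqrt(1.705122)
= 1.3058

1.3058


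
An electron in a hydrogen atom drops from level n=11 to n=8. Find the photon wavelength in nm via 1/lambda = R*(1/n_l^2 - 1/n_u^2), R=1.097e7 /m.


1/lambda = R * (1/n_l^2 - 1/n_u^2)
= 1.097e7 * (1/8^2 - 1/11^2)
= 1.097e7 * (0.015625 - 0.008264)
= 1.097e7 * 0.007361
= 8.0745e+04 /m
lambda = 1 / 8.0745e+04 = 12384.6535 nm

12384.6535


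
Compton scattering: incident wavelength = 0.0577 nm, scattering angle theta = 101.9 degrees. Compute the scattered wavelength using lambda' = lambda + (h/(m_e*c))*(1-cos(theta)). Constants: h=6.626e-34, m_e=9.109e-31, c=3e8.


Compton wavelength: h/(m_e*c) = 2.4247e-12 m
d_lambda = 2.4247e-12 * (1 - cos(101.9 deg))
= 2.4247e-12 * 1.206204
= 2.9247e-12 m = 0.002925 nm
lambda' = 0.0577 + 0.002925
= 0.060625 nm

0.060625


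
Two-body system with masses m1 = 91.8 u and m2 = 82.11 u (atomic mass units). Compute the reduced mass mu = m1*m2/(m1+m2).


mu = m1 * m2 / (m1 + m2)
= 91.8 * 82.11 / (91.8 + 82.11)
= 7537.698 / 173.91
= 43.3425 u

43.3425


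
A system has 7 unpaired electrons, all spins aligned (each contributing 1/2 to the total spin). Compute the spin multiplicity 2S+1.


Total spin S = N * (1/2) = 7 * 0.5 = 3.5
Spin multiplicity = 2S + 1
= 2 * 3.5 + 1
= 8

8


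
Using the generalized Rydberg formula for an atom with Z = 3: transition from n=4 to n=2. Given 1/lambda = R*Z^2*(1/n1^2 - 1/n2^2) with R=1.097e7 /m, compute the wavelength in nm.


1/lambda = R * Z^2 * (1/n1^2 - 1/n2^2)
= 1.097e7 * 3^2 * (1/2^2 - 1/4^2)
= 1.097e7 * 9 * (0.25 - 0.0625)
= 1.8512e+07 /m
lambda = 1 / 1.8512e+07
= 54.0194 nm

54.0194


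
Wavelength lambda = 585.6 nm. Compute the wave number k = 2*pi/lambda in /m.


k = 2 * pi / lambda
= 6.2832 / (585.6e-9)
= 6.2832 / 5.8560e-07
= 1.0729e+07 /m

1.0729e+07


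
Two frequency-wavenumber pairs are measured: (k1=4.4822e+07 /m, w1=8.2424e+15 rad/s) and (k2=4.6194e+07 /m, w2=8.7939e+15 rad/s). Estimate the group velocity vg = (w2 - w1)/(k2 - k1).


vg = (w2 - w1) / (k2 - k1)
= (8.7939e+15 - 8.2424e+15) / (4.6194e+07 - 4.4822e+07)
= 5.5150e+14 / 1.3720e+06
= 4.0197e+08 m/s

4.0197e+08


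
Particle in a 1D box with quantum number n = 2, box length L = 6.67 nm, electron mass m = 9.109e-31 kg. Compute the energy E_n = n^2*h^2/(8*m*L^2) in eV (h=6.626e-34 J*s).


E = n^2 * h^2 / (8 * m * L^2)
= 2^2 * (6.626e-34)^2 / (8 * 9.109e-31 * (6.67e-9)^2)
= 4 * 4.3904e-67 / (8 * 9.109e-31 * 4.4489e-17)
= 5.4169e-21 J
= 0.0338 eV

0.0338


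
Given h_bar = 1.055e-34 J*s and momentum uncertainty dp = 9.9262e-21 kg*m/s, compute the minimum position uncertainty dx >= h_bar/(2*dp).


dx = h_bar / (2 * dp)
= 1.055e-34 / (2 * 9.9262e-21)
= 1.055e-34 / 1.9852e-20
= 5.3142e-15 m

5.3142e-15


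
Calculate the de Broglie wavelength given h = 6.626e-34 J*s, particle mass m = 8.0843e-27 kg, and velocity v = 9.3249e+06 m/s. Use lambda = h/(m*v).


lambda = h / (m * v)
= 6.626e-34 / (8.0843e-27 * 9.3249e+06)
= 6.626e-34 / 7.5385e-20
= 8.7895e-15 m

8.7895e-15


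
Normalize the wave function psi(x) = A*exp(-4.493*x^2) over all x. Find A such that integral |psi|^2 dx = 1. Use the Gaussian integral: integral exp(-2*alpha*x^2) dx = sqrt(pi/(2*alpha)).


integral |psi|^2 dx = A^2 * sqrt(pi/(2*alpha)) = 1
A^2 = sqrt(2*alpha/pi)
= sqrt(2 * 4.493 / pi)
= 1.691252
A = sqrt(1.691252)
= 1.3005

1.3005


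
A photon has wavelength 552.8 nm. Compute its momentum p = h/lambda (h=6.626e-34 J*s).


p = h / lambda
= 6.626e-34 / (552.8e-9)
= 6.626e-34 / 5.5280e-07
= 1.1986e-27 kg*m/s

1.1986e-27


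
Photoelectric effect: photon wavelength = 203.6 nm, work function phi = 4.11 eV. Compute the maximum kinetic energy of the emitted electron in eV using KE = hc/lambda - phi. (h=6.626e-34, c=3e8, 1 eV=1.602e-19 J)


E_photon = hc / lambda
= (6.626e-34)(3e8) / (203.6e-9)
= 9.7633e-19 J
= 6.0944 eV
KE = E_photon - phi
= 6.0944 - 4.11
= 1.9844 eV

1.9844


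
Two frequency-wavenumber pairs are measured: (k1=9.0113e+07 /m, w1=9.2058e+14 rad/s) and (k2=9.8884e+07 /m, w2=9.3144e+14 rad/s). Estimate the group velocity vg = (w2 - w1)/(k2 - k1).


vg = (w2 - w1) / (k2 - k1)
= (9.3144e+14 - 9.2058e+14) / (9.8884e+07 - 9.0113e+07)
= 1.0860e+13 / 8.7710e+06
= 1.2382e+06 m/s

1.2382e+06


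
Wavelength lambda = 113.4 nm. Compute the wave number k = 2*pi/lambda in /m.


k = 2 * pi / lambda
= 6.2832 / (113.4e-9)
= 6.2832 / 1.1340e-07
= 5.5407e+07 /m

5.5407e+07


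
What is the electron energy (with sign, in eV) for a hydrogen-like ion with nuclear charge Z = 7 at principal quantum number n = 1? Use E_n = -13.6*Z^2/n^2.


E_n = -13.6 * Z^2 / n^2
= -13.6 * 7^2 / 1^2
= -13.6 * 49 / 1
= -666.4 eV

-666.4


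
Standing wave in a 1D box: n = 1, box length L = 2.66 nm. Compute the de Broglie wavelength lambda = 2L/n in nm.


lambda = 2L / n
= 2 * 2.66 / 1
= 5.32 / 1
= 5.32 nm

5.32


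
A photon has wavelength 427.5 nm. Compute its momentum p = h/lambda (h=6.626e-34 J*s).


p = h / lambda
= 6.626e-34 / (427.5e-9)
= 6.626e-34 / 4.2750e-07
= 1.5499e-27 kg*m/s

1.5499e-27


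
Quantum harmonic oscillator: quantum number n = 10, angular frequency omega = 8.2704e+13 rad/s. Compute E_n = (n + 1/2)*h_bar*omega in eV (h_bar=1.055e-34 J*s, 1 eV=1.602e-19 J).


E = (n + 1/2) * h_bar * omega
= (10 + 0.5) * 1.055e-34 * 8.2704e+13
= 10.5 * 8.7253e-21
= 9.1615e-20 J
= 0.5719 eV

0.5719


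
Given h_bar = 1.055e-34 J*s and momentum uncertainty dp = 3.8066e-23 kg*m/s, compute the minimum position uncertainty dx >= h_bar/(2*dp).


dx = h_bar / (2 * dp)
= 1.055e-34 / (2 * 3.8066e-23)
= 1.055e-34 / 7.6132e-23
= 1.3858e-12 m

1.3858e-12


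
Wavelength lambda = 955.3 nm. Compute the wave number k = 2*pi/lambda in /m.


k = 2 * pi / lambda
= 6.2832 / (955.3e-9)
= 6.2832 / 9.5530e-07
= 6.5772e+06 /m

6.5772e+06


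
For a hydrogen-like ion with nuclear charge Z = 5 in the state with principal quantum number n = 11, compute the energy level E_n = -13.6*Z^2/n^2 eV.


E_n = -13.6 * Z^2 / n^2
= -13.6 * 5^2 / 11^2
= -13.6 * 25 / 121
= -2.8099 eV

-2.8099


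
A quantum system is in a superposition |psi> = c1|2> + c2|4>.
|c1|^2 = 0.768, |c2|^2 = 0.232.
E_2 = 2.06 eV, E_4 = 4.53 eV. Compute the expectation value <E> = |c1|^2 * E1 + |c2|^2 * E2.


<E> = |c1|^2 * E1 + |c2|^2 * E2
= 0.768 * 2.06 + 0.232 * 4.53
= 1.5821 + 1.051
= 2.633 eV

2.633


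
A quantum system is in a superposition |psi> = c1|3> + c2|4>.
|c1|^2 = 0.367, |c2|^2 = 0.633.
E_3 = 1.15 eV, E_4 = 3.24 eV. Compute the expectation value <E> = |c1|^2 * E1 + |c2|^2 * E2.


<E> = |c1|^2 * E1 + |c2|^2 * E2
= 0.367 * 1.15 + 0.633 * 3.24
= 0.422 + 2.0509
= 2.473 eV

2.473


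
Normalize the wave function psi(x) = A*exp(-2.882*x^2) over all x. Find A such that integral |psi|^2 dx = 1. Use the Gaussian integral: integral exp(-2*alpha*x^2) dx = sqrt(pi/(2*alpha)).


integral |psi|^2 dx = A^2 * sqrt(pi/(2*alpha)) = 1
A^2 = sqrt(2*alpha/pi)
= sqrt(2 * 2.882 / pi)
= 1.354525
A = sqrt(1.354525)
= 1.1638

1.1638


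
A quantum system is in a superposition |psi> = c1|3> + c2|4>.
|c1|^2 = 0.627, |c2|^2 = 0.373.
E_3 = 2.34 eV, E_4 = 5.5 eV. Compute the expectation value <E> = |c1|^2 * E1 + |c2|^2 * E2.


<E> = |c1|^2 * E1 + |c2|^2 * E2
= 0.627 * 2.34 + 0.373 * 5.5
= 1.4672 + 2.0515
= 3.5187 eV

3.5187


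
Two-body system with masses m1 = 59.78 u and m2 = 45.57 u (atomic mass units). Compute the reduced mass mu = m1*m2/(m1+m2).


mu = m1 * m2 / (m1 + m2)
= 59.78 * 45.57 / (59.78 + 45.57)
= 2724.1746 / 105.35
= 25.8583 u

25.8583


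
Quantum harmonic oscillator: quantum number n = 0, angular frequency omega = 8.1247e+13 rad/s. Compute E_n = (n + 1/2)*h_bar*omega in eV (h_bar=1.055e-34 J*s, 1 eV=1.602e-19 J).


E = (n + 1/2) * h_bar * omega
= (0 + 0.5) * 1.055e-34 * 8.1247e+13
= 0.5 * 8.5716e-21
= 4.2858e-21 J
= 0.0268 eV

0.0268


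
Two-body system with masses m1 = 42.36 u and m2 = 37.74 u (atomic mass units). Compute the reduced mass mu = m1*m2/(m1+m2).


mu = m1 * m2 / (m1 + m2)
= 42.36 * 37.74 / (42.36 + 37.74)
= 1598.6664 / 80.1
= 19.9584 u

19.9584


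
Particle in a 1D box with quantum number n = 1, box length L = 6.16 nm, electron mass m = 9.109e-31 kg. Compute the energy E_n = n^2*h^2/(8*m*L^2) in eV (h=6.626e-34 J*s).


E = n^2 * h^2 / (8 * m * L^2)
= 1^2 * (6.626e-34)^2 / (8 * 9.109e-31 * (6.16e-9)^2)
= 1 * 4.3904e-67 / (8 * 9.109e-31 * 3.7946e-17)
= 1.5877e-21 J
= 0.0099 eV

0.0099


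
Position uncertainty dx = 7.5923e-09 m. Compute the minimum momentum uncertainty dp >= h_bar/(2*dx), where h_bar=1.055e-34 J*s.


dp = h_bar / (2 * dx)
= 1.055e-34 / (2 * 7.5923e-09)
= 1.055e-34 / 1.5185e-08
= 6.9478e-27 kg*m/s

6.9478e-27


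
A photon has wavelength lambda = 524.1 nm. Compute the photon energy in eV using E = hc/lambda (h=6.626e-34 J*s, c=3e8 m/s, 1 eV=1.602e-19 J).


E = hc / lambda
= (6.626e-34)(3e8) / (524.1e-9)
= 1.9878e-25 / 5.2410e-07
= 3.7928e-19 J
Converting to eV: 3.7928e-19 / 1.602e-19
= 2.3675 eV

2.3675


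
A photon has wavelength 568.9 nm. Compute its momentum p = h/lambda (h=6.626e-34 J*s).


p = h / lambda
= 6.626e-34 / (568.9e-9)
= 6.626e-34 / 5.6890e-07
= 1.1647e-27 kg*m/s

1.1647e-27


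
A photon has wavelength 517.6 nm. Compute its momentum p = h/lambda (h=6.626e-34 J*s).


p = h / lambda
= 6.626e-34 / (517.6e-9)
= 6.626e-34 / 5.1760e-07
= 1.2801e-27 kg*m/s

1.2801e-27


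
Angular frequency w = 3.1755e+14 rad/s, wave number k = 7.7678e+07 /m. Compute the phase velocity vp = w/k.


vp = w / k
= 3.1755e+14 / 7.7678e+07
= 4.0880e+06 m/s

4.0880e+06


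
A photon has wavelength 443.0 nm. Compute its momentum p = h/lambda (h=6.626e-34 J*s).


p = h / lambda
= 6.626e-34 / (443.0e-9)
= 6.626e-34 / 4.4300e-07
= 1.4957e-27 kg*m/s

1.4957e-27


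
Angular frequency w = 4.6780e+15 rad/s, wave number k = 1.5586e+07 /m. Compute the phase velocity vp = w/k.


vp = w / k
= 4.6780e+15 / 1.5586e+07
= 3.0014e+08 m/s

3.0014e+08


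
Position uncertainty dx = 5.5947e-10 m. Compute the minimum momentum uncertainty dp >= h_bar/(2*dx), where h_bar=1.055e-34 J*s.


dp = h_bar / (2 * dx)
= 1.055e-34 / (2 * 5.5947e-10)
= 1.055e-34 / 1.1189e-09
= 9.4286e-26 kg*m/s

9.4286e-26


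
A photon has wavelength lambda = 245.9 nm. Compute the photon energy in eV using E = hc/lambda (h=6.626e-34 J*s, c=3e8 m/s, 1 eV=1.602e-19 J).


E = hc / lambda
= (6.626e-34)(3e8) / (245.9e-9)
= 1.9878e-25 / 2.4590e-07
= 8.0838e-19 J
Converting to eV: 8.0838e-19 / 1.602e-19
= 5.0461 eV

5.0461


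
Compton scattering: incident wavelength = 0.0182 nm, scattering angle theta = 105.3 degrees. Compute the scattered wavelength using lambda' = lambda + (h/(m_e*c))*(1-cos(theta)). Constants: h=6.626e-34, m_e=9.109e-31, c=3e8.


Compton wavelength: h/(m_e*c) = 2.4247e-12 m
d_lambda = 2.4247e-12 * (1 - cos(105.3 deg))
= 2.4247e-12 * 1.263873
= 3.0645e-12 m = 0.003065 nm
lambda' = 0.0182 + 0.003065
= 0.021265 nm

0.021265


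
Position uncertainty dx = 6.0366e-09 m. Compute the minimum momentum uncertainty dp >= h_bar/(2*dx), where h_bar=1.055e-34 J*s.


dp = h_bar / (2 * dx)
= 1.055e-34 / (2 * 6.0366e-09)
= 1.055e-34 / 1.2073e-08
= 8.7384e-27 kg*m/s

8.7384e-27


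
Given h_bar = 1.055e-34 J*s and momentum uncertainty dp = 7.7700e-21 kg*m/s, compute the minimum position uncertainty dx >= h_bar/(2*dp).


dx = h_bar / (2 * dp)
= 1.055e-34 / (2 * 7.7700e-21)
= 1.055e-34 / 1.5540e-20
= 6.7889e-15 m

6.7889e-15


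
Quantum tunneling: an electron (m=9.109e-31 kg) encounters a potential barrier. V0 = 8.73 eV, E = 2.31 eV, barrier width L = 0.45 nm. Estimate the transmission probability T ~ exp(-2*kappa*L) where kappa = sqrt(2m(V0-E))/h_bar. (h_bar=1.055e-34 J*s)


V0 - E = 6.42 eV = 1.0285e-18 J
kappa = sqrt(2 * m * (V0-E)) / h_bar
= sqrt(2 * 9.109e-31 * 1.0285e-18) / 1.055e-34
= 1.2975e+10 /m
2*kappa*L = 2 * 1.2975e+10 * 0.45e-9
= 11.6772
T = exp(-11.6772) = 8.484988e-06

8.484988e-06


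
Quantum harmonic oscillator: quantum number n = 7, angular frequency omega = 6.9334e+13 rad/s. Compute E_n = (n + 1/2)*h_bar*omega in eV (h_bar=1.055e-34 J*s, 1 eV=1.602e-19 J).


E = (n + 1/2) * h_bar * omega
= (7 + 0.5) * 1.055e-34 * 6.9334e+13
= 7.5 * 7.3147e-21
= 5.4861e-20 J
= 0.3425 eV

0.3425


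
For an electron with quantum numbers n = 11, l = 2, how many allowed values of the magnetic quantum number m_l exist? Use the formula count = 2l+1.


m_l ranges from -l to +l in integer steps
So m_l goes from -2 to +2
Count = 2l + 1 = 2*2 + 1
= 5

5


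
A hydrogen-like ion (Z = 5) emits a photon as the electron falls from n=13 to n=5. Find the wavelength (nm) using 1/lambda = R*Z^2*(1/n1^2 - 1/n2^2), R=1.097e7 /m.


1/lambda = R * Z^2 * (1/n1^2 - 1/n2^2)
= 1.097e7 * 5^2 * (1/5^2 - 1/13^2)
= 1.097e7 * 25 * (0.04 - 0.005917)
= 9.3472e+06 /m
lambda = 1 / 9.3472e+06
= 106.9837 nm

106.9837
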